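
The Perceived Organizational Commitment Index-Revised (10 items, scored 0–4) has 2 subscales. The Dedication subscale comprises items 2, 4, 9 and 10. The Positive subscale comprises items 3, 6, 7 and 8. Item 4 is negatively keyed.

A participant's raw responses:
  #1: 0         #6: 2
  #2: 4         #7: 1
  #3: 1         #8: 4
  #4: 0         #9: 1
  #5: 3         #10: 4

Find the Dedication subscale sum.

Dedication items: 2, 4, 9, 10.
Of these, item 4 is negatively keyed; reverse-coded value = 4 − response.
  item 2: 4
  item 4: 4 − 0 = 4
  item 9: 1
  item 10: 4
Sum = 4 + 4 + 1 + 4 = 13

13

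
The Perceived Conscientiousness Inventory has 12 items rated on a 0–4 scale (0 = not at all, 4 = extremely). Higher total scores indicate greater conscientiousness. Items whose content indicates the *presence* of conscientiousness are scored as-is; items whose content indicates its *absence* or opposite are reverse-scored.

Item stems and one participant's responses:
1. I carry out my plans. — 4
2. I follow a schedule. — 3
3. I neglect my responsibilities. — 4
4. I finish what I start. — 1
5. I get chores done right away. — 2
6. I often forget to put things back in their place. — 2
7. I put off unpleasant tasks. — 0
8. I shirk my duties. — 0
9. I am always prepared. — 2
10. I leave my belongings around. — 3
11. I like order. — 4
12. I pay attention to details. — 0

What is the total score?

27

Items 3, 6, 7, 8, 10 describe the absence/opposite of conscientiousness → reverse-score.
reverse-coded value = 4 − response.
  item 1: 4
  item 2: 3
  item 3: 4 − 4 = 0
  item 4: 1
  item 5: 2
  item 6: 4 − 2 = 2
  item 7: 4 − 0 = 4
  item 8: 4 − 0 = 4
  item 9: 2
  item 10: 4 − 3 = 1
  item 11: 4
  item 12: 0
Total = 4 + 3 + 0 + 1 + 2 + 2 + 4 + 4 + 2 + 1 + 4 + 0 = 27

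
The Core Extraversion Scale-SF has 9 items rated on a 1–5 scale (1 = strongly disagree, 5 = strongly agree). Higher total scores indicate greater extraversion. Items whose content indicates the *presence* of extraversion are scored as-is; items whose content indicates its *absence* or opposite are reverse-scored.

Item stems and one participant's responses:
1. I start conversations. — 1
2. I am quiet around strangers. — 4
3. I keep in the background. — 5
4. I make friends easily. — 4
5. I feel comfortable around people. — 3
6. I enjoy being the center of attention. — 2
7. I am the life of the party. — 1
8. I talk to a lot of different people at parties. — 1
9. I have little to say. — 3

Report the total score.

Items 2, 3, 9 describe the absence/opposite of extraversion → reverse-score.
reverse-coded value = 6 − response.
  item 1: 1
  item 2: 6 − 4 = 2
  item 3: 6 − 5 = 1
  item 4: 4
  item 5: 3
  item 6: 2
  item 7: 1
  item 8: 1
  item 9: 6 − 3 = 3
Total = 1 + 2 + 1 + 4 + 3 + 2 + 1 + 1 + 3 = 18

18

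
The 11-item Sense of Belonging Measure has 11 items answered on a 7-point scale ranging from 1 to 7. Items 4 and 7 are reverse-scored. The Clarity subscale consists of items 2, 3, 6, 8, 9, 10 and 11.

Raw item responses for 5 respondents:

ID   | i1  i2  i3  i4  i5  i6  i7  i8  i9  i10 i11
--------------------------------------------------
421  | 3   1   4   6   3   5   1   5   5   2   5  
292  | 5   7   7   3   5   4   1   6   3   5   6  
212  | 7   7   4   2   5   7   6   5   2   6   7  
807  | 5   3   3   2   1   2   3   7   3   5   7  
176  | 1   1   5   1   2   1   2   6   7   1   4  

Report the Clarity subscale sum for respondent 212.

Respondent 212 raw: 7, 7, 4, 2, 5, 7, 6, 5, 2, 6, 7.
Clarity items: 2, 3, 6, 8, 9, 10, 11.
Reverse-coded (reverse-coded value = 8 − response):
  item 2: 7
  item 3: 4
  item 6: 7
  item 8: 5
  item 9: 2
  item 10: 6
  item 11: 7
Sum = 7 + 4 + 7 + 5 + 2 + 6 + 7 = 38

38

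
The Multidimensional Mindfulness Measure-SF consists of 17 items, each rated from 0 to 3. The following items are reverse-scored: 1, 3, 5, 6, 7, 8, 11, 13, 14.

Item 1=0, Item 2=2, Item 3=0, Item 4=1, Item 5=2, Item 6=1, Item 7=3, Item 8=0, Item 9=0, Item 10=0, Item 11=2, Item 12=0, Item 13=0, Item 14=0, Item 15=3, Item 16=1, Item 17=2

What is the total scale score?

Raw sum = 17. Reverse-scored items: 1, 3, 5, 6, 7, 8, 11, 13, 14; their raw sum = 8.
Each reversal replaces raw with 3 − raw, changing the total by 3 − 2·raw per item.
Total = 17 + 9·3 − 2·8 = 17 + 27 − 16 = 28

28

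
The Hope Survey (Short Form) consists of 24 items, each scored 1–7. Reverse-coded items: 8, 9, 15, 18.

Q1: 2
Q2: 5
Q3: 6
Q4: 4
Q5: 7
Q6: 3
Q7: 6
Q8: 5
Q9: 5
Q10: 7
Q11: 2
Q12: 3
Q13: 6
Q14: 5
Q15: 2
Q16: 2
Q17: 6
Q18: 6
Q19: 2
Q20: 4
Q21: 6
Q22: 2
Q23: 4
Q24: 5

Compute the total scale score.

101

Raw sum = 105. Reverse-coded items: 8, 9, 15, 18; their raw sum = 18.
Each reversal replaces raw with 8 − raw, changing the total by 8 − 2·raw per item.
Total = 105 + 4·8 − 2·18 = 105 + 32 − 36 = 101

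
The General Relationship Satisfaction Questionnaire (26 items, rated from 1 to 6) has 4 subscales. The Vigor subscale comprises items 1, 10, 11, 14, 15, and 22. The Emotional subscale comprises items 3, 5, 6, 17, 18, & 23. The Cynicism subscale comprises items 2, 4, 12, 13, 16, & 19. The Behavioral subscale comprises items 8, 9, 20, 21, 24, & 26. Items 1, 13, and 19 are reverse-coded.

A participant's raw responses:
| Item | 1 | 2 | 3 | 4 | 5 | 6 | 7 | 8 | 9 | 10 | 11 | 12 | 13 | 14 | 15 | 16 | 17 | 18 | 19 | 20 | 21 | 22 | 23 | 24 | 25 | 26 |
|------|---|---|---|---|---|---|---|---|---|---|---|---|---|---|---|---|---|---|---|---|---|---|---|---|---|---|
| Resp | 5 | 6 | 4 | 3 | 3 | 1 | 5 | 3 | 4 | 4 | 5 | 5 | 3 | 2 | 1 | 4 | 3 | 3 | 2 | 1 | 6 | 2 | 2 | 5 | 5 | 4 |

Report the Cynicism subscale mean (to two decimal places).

Cynicism items: 2, 4, 12, 13, 16, 19.
Of these, items 13 & 19 are reverse-coded; reversed = (1+6) − raw = 7 − raw.
  item 2: 6
  item 4: 3
  item 12: 5
  item 13: 7 − 3 = 4
  item 16: 4
  item 19: 7 − 2 = 5
Sum = 6 + 3 + 5 + 4 + 4 + 5 = 27
Mean = 27 / 6 = 4.50

4.50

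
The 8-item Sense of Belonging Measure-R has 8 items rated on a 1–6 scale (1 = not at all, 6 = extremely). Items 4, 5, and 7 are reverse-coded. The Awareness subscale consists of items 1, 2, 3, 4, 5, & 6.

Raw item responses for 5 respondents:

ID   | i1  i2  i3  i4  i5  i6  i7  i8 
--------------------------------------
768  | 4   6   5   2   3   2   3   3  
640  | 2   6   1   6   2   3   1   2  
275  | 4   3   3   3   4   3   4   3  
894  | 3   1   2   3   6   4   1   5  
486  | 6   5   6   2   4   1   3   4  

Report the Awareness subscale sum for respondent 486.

Respondent 486 raw: 6, 5, 6, 2, 4, 1, 3, 4.
Awareness items: 1, 2, 3, 4, 5, 6.
Reverse-coded (on a 1–6 scale, reversed = 7 − raw):
  item 1: 6
  item 2: 5
  item 3: 6
  item 4: 7 − 2 = 5
  item 5: 7 − 4 = 3
  item 6: 1
Sum = 6 + 5 + 6 + 5 + 3 + 1 = 26

26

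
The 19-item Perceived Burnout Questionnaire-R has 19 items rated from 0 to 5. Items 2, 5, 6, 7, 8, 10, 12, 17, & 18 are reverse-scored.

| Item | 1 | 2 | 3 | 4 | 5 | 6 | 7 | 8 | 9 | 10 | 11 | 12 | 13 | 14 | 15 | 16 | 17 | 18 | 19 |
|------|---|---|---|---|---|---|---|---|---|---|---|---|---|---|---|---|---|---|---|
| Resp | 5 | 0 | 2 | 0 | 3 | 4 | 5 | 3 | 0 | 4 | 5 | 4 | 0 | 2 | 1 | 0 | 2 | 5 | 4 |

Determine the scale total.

Reversing items 2, 5, 6, 7, 8, 10, 12, 17, and 18 with 5 − raw:
Total = 5 + (5−0) + 2 + 0 + (5−3) + (5−4) + (5−5) + (5−3) + 0 + (5−4) + 5 + (5−4) + 0 + 2 + 1 + 0 + (5−2) + (5−5) + 4
      = 5 + 5 + 2 + 0 + 2 + 1 + 0 + 2 + 0 + 1 + 5 + 1 + 0 + 2 + 1 + 0 + 3 + 0 + 4 = 34

34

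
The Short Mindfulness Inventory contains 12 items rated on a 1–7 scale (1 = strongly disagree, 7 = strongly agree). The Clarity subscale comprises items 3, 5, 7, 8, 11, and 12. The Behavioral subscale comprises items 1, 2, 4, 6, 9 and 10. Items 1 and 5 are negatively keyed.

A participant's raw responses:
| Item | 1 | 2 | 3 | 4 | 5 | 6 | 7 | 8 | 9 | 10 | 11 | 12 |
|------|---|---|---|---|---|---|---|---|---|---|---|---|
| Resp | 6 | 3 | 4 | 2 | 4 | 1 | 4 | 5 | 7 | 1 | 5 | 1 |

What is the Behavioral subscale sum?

Behavioral items: 1, 2, 4, 6, 9, 10.
Of these, item 1 is negatively keyed; reverse-coded value = 8 − response.
  item 1: 8 − 6 = 2
  item 2: 3
  item 4: 2
  item 6: 1
  item 9: 7
  item 10: 1
Sum = 2 + 3 + 2 + 1 + 7 + 1 = 16

16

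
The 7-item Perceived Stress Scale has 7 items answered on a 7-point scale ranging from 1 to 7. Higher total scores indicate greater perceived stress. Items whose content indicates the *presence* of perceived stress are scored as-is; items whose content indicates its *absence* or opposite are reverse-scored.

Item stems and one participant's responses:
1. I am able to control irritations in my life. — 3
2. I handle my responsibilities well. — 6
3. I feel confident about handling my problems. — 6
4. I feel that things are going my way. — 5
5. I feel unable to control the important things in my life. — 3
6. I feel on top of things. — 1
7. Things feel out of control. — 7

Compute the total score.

29

Items 1, 2, 3, 4, 6 describe the absence/opposite of perceived stress → reverse-score.
reverse-coded value = 8 − response.
  item 1: 8 − 3 = 5
  item 2: 8 − 6 = 2
  item 3: 8 − 6 = 2
  item 4: 8 − 5 = 3
  item 5: 3
  item 6: 8 − 1 = 7
  item 7: 7
Total = 5 + 2 + 2 + 3 + 3 + 7 + 7 = 29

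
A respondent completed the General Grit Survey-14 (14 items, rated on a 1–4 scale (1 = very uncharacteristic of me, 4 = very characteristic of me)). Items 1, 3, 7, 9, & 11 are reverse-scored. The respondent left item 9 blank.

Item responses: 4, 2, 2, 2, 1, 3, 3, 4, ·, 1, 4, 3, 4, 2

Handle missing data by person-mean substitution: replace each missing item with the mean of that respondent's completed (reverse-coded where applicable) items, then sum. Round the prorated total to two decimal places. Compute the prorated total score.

Reverse-coded (on a 1–4 scale, reversed = 5 − raw):
  item 1: 5 − 4 = 1
  item 3: 5 − 2 = 3
  item 7: 5 − 3 = 2
  item 11: 5 − 4 = 1
Completed scored items (13 of 14): 1, 2, 3, 2, 1, 3, 2, 4, 1, 1, 3, 4, 2; sum = 29.
Person mean = 29 / 13 ≈ 2.2308
Prorated total = (29 / 13) × 14 = 31.23 (to 2 dp)

31.23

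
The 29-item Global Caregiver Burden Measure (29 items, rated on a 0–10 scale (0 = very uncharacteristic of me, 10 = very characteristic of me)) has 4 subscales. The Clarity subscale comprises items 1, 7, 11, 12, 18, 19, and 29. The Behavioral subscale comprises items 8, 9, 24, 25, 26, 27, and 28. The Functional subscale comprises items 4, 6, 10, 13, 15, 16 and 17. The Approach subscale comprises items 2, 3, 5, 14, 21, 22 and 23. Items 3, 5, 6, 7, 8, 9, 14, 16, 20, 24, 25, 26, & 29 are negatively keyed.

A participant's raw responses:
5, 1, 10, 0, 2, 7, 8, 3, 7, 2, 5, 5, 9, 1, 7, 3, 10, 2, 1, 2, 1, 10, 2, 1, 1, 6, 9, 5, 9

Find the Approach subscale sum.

31

Approach items: 2, 3, 5, 14, 21, 22, 23.
Of these, items 3, 5, and 14 are negatively keyed; reverse-coded value = 10 − response.
  item 2: 1
  item 3: 10 − 10 = 0
  item 5: 10 − 2 = 8
  item 14: 10 − 1 = 9
  item 21: 1
  item 22: 10
  item 23: 2
Sum = 1 + 0 + 8 + 9 + 1 + 10 + 2 = 31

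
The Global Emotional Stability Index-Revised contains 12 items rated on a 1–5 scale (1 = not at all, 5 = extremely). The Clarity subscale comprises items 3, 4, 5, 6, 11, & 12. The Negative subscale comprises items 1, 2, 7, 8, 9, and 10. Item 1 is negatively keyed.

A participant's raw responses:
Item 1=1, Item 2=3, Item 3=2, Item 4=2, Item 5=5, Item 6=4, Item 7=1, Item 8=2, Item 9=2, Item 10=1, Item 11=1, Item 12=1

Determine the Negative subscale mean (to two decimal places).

Negative items: 1, 2, 7, 8, 9, 10.
Of these, item 1 is negatively keyed; reverse-coded value = 6 − response.
  item 1: 6 − 1 = 5
  item 2: 3
  item 7: 1
  item 8: 2
  item 9: 2
  item 10: 1
Sum = 5 + 3 + 1 + 2 + 2 + 1 = 14
Mean = 14 / 6 = 2.33

2.33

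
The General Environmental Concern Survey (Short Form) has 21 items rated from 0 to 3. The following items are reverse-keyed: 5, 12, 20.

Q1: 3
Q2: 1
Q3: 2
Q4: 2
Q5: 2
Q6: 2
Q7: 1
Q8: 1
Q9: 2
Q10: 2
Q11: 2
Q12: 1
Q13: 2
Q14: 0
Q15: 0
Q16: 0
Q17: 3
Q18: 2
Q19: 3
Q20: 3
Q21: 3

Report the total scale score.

Reverse-coded items (on a 0–3 scale, reversed = 3 − raw):
  item 5: 3 − 2 = 1
  item 12: 3 − 1 = 2
  item 20: 3 − 3 = 0
Scored responses: 3, 1, 2, 2, 1, 2, 1, 1, 2, 2, 2, 2, 2, 0, 0, 0, 3, 2, 3, 0, 3
Total = 3 + 1 + 2 + 2 + 1 + 2 + 1 + 1 + 2 + 2 + 2 + 2 + 2 + 0 + 0 + 0 + 3 + 2 + 3 + 0 + 3 = 34

34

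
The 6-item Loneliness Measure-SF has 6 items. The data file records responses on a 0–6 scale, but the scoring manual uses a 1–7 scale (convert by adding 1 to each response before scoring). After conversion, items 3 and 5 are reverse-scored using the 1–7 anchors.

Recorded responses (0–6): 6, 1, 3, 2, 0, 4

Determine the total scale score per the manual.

Convert to 1–7: 7, 2, 4, 3, 1, 5
Reverse-coded (on a 1–7 scale, reversed = 8 − raw):
  item 3: 8 − 4 = 4
  item 5: 8 − 1 = 7
Scored: 7, 2, 4, 3, 7, 5
Total = 28

28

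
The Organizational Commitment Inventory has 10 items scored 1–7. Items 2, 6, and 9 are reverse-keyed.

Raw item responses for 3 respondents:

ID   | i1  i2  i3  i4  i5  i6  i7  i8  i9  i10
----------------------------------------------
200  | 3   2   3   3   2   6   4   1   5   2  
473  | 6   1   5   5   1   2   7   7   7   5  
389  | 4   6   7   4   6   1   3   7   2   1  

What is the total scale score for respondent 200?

29

Respondent 200 raw: 3, 2, 3, 3, 2, 6, 4, 1, 5, 2.
Reverse-coded (reversed = (1+7) − raw = 8 − raw):
  item 1: 3
  item 2: 8 − 2 = 6
  item 3: 3
  item 4: 3
  item 5: 2
  item 6: 8 − 6 = 2
  item 7: 4
  item 8: 1
  item 9: 8 − 5 = 3
  item 10: 2
Sum = 3 + 6 + 3 + 3 + 2 + 2 + 4 + 1 + 3 + 2 = 29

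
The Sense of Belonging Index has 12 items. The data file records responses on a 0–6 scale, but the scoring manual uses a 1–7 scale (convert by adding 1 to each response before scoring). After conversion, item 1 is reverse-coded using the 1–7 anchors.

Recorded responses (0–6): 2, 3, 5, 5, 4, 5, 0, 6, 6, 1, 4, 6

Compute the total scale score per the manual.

61

Convert to 1–7: 3, 4, 6, 6, 5, 6, 1, 7, 7, 2, 5, 7
Reverse-coded (reverse-coded value = 8 − response):
  item 1: 8 − 3 = 5
Scored: 5, 4, 6, 6, 5, 6, 1, 7, 7, 2, 5, 7
Total = 61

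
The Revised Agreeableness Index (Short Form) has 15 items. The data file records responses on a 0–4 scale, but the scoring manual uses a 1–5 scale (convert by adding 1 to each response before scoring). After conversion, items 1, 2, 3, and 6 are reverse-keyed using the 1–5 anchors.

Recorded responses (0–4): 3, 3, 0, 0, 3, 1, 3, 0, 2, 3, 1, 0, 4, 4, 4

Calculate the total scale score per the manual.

48

Convert to 1–5: 4, 4, 1, 1, 4, 2, 4, 1, 3, 4, 2, 1, 5, 5, 5
Reverse-coded (reversed = (1+5) − raw = 6 − raw):
  item 1: 6 − 4 = 2
  item 2: 6 − 4 = 2
  item 3: 6 − 1 = 5
  item 6: 6 − 2 = 4
Scored: 2, 2, 5, 1, 4, 4, 4, 1, 3, 4, 2, 1, 5, 5, 5
Total = 48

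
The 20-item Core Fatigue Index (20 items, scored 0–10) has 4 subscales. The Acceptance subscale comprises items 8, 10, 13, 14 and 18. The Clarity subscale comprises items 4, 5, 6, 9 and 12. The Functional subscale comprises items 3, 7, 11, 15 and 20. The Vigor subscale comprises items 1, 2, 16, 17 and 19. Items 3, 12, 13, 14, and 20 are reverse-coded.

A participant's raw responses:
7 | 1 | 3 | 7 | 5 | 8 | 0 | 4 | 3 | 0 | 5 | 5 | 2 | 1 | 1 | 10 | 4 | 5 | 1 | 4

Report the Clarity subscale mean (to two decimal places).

Clarity items: 4, 5, 6, 9, 12.
Of these, item 12 is reverse-coded; on a 0–10 scale, reversed = 10 − raw.
  item 4: 7
  item 5: 5
  item 6: 8
  item 9: 3
  item 12: 10 − 5 = 5
Sum = 7 + 5 + 8 + 3 + 5 = 28
Mean = 28 / 5 = 5.60

5.60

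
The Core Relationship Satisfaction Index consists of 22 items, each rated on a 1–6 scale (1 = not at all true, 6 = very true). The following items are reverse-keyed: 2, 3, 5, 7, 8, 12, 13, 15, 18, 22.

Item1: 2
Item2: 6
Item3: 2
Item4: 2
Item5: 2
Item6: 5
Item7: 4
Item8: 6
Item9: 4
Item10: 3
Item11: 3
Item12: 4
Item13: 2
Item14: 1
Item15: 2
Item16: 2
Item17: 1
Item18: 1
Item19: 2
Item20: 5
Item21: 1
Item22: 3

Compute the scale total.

Reversing items 2, 3, 5, 7, 8, 12, 13, 15, 18, & 22 with 7 − raw:
Total = 2 + (7−6) + (7−2) + 2 + (7−2) + 5 + (7−4) + (7−6) + 4 + 3 + 3 + (7−4) + (7−2) + 1 + (7−2) + 2 + 1 + (7−1) + 2 + 5 + 1 + (7−3)
      = 2 + 1 + 5 + 2 + 5 + 5 + 3 + 1 + 4 + 3 + 3 + 3 + 5 + 1 + 5 + 2 + 1 + 6 + 2 + 5 + 1 + 4 = 69

69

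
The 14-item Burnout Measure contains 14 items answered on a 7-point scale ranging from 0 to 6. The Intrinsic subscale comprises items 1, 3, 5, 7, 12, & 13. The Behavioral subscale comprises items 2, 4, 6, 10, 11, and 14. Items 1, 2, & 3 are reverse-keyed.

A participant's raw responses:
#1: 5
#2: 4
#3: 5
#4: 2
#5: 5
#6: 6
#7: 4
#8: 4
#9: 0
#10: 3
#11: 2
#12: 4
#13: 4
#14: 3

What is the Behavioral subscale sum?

18

Behavioral items: 2, 4, 6, 10, 11, 14.
Of these, item 2 is reverse-keyed; reverse-coded value = 6 − response.
  item 2: 6 − 4 = 2
  item 4: 2
  item 6: 6
  item 10: 3
  item 11: 2
  item 14: 3
Sum = 2 + 2 + 6 + 3 + 2 + 3 = 18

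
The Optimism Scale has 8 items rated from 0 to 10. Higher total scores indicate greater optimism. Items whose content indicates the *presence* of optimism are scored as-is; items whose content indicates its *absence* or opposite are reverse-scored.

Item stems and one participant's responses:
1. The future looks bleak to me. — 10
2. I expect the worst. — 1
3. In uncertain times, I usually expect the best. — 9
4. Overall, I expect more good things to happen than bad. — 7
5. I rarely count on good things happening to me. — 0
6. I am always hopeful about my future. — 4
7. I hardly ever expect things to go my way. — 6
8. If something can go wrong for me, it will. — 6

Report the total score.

47

Items 1, 2, 5, 7, 8 describe the absence/opposite of optimism → reverse-score.
reversed = (0+10) − raw = 10 − raw.
  item 1: 10 − 10 = 0
  item 2: 10 − 1 = 9
  item 3: 9
  item 4: 7
  item 5: 10 − 0 = 10
  item 6: 4
  item 7: 10 − 6 = 4
  item 8: 10 − 6 = 4
Total = 0 + 9 + 9 + 7 + 10 + 4 + 4 + 4 = 47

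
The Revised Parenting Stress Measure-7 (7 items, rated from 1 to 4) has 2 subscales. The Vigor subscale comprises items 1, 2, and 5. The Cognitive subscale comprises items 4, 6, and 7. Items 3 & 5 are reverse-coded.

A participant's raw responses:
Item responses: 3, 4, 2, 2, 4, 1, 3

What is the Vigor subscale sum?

Vigor items: 1, 2, 5.
Of these, item 5 is reverse-coded; on a 1–4 scale, reversed = 5 − raw.
  item 1: 3
  item 2: 4
  item 5: 5 − 4 = 1
Sum = 3 + 4 + 1 = 8

8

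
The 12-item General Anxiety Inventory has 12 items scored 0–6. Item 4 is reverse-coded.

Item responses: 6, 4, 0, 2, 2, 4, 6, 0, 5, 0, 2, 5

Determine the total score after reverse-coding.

Apply reverse scoring (on a 0–6 scale, reversed = 6 − raw):
  item 4: 6 − 2 = 4
Scored responses: 6, 4, 0, 4, 2, 4, 6, 0, 5, 0, 2, 5
Total = 6 + 4 + 0 + 4 + 2 + 4 + 6 + 0 + 5 + 0 + 2 + 5 = 38

38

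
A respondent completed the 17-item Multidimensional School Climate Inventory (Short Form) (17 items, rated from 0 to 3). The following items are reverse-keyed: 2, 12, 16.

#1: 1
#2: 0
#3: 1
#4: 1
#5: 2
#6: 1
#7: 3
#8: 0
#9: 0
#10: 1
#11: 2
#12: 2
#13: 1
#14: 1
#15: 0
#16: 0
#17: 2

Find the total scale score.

Reverse-coded items (reversed = (0+3) − raw = 3 − raw):
  item 2: 3 − 0 = 3
  item 12: 3 − 2 = 1
  item 16: 3 − 0 = 3
Scored responses: 1, 3, 1, 1, 2, 1, 3, 0, 0, 1, 2, 1, 1, 1, 0, 3, 2
Total = 1 + 3 + 1 + 1 + 2 + 1 + 3 + 0 + 0 + 1 + 2 + 1 + 1 + 1 + 0 + 3 + 2 = 23

23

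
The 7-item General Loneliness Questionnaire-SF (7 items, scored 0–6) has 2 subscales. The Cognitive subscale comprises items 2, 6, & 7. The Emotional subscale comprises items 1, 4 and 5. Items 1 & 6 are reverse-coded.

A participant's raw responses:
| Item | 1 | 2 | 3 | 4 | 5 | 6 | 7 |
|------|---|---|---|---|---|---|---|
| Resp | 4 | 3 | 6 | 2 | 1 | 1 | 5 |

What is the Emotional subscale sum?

Emotional items: 1, 4, 5.
Of these, item 1 is reverse-coded; reverse-coded value = 6 − response.
  item 1: 6 − 4 = 2
  item 4: 2
  item 5: 1
Sum = 2 + 2 + 1 = 5

5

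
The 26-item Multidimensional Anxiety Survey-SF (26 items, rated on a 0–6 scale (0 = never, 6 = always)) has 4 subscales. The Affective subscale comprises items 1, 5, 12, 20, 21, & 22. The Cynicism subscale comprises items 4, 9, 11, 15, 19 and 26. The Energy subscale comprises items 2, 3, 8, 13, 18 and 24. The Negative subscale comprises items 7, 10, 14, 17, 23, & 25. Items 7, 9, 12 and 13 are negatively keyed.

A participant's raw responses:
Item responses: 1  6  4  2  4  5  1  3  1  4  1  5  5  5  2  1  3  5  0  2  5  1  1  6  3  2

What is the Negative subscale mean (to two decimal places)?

Negative items: 7, 10, 14, 17, 23, 25.
Of these, item 7 is negatively keyed; reverse-coded value = 6 − response.
  item 7: 6 − 1 = 5
  item 10: 4
  item 14: 5
  item 17: 3
  item 23: 1
  item 25: 3
Sum = 5 + 4 + 5 + 3 + 1 + 3 = 21
Mean = 21 / 6 = 3.50

3.50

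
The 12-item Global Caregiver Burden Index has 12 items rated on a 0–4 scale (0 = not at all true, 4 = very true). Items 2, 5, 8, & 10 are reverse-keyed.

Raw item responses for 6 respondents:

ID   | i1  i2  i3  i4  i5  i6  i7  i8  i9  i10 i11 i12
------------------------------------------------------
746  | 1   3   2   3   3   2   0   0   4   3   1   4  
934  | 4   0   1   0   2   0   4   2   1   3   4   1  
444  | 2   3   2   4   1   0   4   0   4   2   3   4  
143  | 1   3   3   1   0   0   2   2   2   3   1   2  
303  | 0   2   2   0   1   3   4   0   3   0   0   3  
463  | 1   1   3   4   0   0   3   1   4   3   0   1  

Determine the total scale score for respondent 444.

Respondent 444 raw: 2, 3, 2, 4, 1, 0, 4, 0, 4, 2, 3, 4.
Reverse-coded (on a 0–4 scale, reversed = 4 − raw):
  item 1: 2
  item 2: 4 − 3 = 1
  item 3: 2
  item 4: 4
  item 5: 4 − 1 = 3
  item 6: 0
  item 7: 4
  item 8: 4 − 0 = 4
  item 9: 4
  item 10: 4 − 2 = 2
  item 11: 3
  item 12: 4
Sum = 2 + 1 + 2 + 4 + 3 + 0 + 4 + 4 + 4 + 2 + 3 + 4 = 33

33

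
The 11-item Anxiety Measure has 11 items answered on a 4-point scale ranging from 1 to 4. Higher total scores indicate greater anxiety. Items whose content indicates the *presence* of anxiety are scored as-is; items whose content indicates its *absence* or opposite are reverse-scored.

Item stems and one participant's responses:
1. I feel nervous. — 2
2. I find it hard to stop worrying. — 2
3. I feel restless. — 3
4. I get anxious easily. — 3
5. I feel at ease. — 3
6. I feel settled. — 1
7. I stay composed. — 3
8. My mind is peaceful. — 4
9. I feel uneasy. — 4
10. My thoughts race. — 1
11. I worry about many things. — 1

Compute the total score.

25

Items 5, 6, 7, 8 describe the absence/opposite of anxiety → reverse-score.
reversed = (1+4) − raw = 5 − raw.
  item 1: 2
  item 2: 2
  item 3: 3
  item 4: 3
  item 5: 5 − 3 = 2
  item 6: 5 − 1 = 4
  item 7: 5 − 3 = 2
  item 8: 5 − 4 = 1
  item 9: 4
  item 10: 1
  item 11: 1
Total = 2 + 2 + 3 + 3 + 2 + 4 + 2 + 1 + 4 + 1 + 1 = 25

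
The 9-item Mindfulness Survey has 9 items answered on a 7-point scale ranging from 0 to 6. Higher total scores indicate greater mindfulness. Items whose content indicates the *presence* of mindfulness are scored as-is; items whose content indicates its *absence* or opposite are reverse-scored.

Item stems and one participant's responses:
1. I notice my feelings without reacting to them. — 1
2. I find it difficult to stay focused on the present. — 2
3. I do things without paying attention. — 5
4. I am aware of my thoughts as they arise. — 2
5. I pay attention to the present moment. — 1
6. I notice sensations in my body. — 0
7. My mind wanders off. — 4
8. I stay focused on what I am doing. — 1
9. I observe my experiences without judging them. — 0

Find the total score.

Items 2, 3, 7 describe the absence/opposite of mindfulness → reverse-score.
on a 0–6 scale, reversed = 6 − raw.
  item 1: 1
  item 2: 6 − 2 = 4
  item 3: 6 − 5 = 1
  item 4: 2
  item 5: 1
  item 6: 0
  item 7: 6 − 4 = 2
  item 8: 1
  item 9: 0
Total = 1 + 4 + 1 + 2 + 1 + 0 + 2 + 1 + 0 = 12

12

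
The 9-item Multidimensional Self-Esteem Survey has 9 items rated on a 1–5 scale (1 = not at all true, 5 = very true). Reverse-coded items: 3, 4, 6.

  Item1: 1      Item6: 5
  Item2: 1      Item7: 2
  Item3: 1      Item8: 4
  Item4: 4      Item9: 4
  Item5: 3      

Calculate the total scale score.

23

Reversing items 3, 4, & 6 with 6 − raw:
Total = 1 + 1 + (6−1) + (6−4) + 3 + (6−5) + 2 + 4 + 4
      = 1 + 1 + 5 + 2 + 3 + 1 + 2 + 4 + 4 = 23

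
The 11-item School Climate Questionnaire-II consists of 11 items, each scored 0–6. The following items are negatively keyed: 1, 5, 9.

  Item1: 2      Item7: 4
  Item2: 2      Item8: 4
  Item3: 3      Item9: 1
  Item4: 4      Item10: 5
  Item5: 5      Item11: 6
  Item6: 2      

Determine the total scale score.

Negatively keyed items use 6 − raw:
  item 1: 6 − 2 = 4
  item 5: 6 − 5 = 1
  item 9: 6 − 1 = 5
After reverse-coding: 4, 2, 3, 4, 1, 2, 4, 4, 5, 5, 6
Total = 4 + 2 + 3 + 4 + 1 + 2 + 4 + 4 + 5 + 5 + 6 = 40

40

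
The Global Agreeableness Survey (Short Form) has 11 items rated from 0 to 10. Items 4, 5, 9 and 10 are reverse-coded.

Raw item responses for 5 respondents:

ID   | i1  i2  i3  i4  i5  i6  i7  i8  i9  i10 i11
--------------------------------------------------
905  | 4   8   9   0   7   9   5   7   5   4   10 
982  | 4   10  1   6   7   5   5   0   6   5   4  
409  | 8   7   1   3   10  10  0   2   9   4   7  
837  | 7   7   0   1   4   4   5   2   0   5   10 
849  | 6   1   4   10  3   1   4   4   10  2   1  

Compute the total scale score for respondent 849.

Respondent 849 raw: 6, 1, 4, 10, 3, 1, 4, 4, 10, 2, 1.
Reverse-coded (reverse-coded value = 10 − response):
  item 1: 6
  item 2: 1
  item 3: 4
  item 4: 10 − 10 = 0
  item 5: 10 − 3 = 7
  item 6: 1
  item 7: 4
  item 8: 4
  item 9: 10 − 10 = 0
  item 10: 10 − 2 = 8
  item 11: 1
Sum = 6 + 1 + 4 + 0 + 7 + 1 + 4 + 4 + 0 + 8 + 1 = 36

36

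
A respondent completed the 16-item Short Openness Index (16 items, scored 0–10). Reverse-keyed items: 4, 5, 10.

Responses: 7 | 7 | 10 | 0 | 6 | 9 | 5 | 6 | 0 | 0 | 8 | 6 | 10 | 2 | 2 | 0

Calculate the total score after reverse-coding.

Raw sum = 78. Reverse-keyed items: 4, 5, 10; their raw sum = 6.
Each reversal replaces raw with 10 − raw, changing the total by 10 − 2·raw per item.
Total = 78 + 3·10 − 2·6 = 78 + 30 − 12 = 96

96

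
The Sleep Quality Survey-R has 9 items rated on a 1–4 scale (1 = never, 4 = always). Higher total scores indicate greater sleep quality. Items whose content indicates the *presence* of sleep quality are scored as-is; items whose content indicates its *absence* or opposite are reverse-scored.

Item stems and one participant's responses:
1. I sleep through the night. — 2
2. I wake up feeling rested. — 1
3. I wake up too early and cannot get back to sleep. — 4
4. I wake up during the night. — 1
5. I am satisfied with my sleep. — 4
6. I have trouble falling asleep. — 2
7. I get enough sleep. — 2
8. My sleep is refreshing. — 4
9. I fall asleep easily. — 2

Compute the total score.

Items 3, 4, 6 describe the absence/opposite of sleep quality → reverse-score.
on a 1–4 scale, reversed = 5 − raw.
  item 1: 2
  item 2: 1
  item 3: 5 − 4 = 1
  item 4: 5 − 1 = 4
  item 5: 4
  item 6: 5 − 2 = 3
  item 7: 2
  item 8: 4
  item 9: 2
Total = 2 + 1 + 1 + 4 + 4 + 3 + 2 + 4 + 2 = 23

23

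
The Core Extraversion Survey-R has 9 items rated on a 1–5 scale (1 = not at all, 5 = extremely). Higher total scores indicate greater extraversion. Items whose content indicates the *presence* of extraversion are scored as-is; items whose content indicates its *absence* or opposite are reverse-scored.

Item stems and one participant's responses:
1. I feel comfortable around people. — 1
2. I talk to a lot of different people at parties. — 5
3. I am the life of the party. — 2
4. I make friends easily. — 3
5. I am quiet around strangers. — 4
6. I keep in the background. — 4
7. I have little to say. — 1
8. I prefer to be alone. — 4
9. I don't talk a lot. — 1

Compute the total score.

27

Items 5, 6, 7, 8, 9 describe the absence/opposite of extraversion → reverse-score.
reversed = (1+5) − raw = 6 − raw.
  item 1: 1
  item 2: 5
  item 3: 2
  item 4: 3
  item 5: 6 − 4 = 2
  item 6: 6 − 4 = 2
  item 7: 6 − 1 = 5
  item 8: 6 − 4 = 2
  item 9: 6 − 1 = 5
Total = 1 + 5 + 2 + 3 + 2 + 2 + 5 + 2 + 5 = 27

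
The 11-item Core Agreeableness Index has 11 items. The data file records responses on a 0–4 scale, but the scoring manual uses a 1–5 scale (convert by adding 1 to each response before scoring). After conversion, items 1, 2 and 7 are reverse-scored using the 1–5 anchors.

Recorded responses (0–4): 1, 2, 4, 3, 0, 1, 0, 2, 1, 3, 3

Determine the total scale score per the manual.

37

Convert to 1–5: 2, 3, 5, 4, 1, 2, 1, 3, 2, 4, 4
Reverse-coded (on a 1–5 scale, reversed = 6 − raw):
  item 1: 6 − 2 = 4
  item 2: 6 − 3 = 3
  item 7: 6 − 1 = 5
Scored: 4, 3, 5, 4, 1, 2, 5, 3, 2, 4, 4
Total = 37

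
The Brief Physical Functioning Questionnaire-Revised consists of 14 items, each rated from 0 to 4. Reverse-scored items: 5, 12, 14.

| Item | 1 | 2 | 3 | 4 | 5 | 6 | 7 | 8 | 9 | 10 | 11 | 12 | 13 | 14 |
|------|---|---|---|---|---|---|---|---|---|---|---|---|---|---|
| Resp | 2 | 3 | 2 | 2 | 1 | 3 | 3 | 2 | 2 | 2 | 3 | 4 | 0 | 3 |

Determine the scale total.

28

Reversing items 5, 12, and 14 with 4 − raw:
Total = 2 + 3 + 2 + 2 + (4−1) + 3 + 3 + 2 + 2 + 2 + 3 + (4−4) + 0 + (4−3)
      = 2 + 3 + 2 + 2 + 3 + 3 + 3 + 2 + 2 + 2 + 3 + 0 + 0 + 1 = 28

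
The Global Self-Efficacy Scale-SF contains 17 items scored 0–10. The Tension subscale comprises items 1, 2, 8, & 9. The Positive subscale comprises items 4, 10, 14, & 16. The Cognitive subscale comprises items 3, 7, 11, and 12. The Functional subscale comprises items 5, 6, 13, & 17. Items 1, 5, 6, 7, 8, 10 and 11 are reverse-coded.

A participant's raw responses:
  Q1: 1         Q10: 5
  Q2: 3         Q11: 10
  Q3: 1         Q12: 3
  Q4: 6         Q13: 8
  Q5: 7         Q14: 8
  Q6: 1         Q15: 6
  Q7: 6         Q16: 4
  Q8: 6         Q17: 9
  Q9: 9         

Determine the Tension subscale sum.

Tension items: 1, 2, 8, 9.
Of these, items 1 & 8 are reverse-coded; reverse-coded value = 10 − response.
  item 1: 10 − 1 = 9
  item 2: 3
  item 8: 10 − 6 = 4
  item 9: 9
Sum = 9 + 3 + 4 + 9 = 25

25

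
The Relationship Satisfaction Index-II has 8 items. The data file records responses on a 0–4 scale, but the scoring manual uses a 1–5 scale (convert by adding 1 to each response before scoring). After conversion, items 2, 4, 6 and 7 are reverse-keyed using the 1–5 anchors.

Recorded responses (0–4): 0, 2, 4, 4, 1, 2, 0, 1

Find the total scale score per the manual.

22

Convert to 1–5: 1, 3, 5, 5, 2, 3, 1, 2
Reverse-coded (reversed = (1+5) − raw = 6 − raw):
  item 2: 6 − 3 = 3
  item 4: 6 − 5 = 1
  item 6: 6 − 3 = 3
  item 7: 6 − 1 = 5
Scored: 1, 3, 5, 1, 2, 3, 5, 2
Total = 22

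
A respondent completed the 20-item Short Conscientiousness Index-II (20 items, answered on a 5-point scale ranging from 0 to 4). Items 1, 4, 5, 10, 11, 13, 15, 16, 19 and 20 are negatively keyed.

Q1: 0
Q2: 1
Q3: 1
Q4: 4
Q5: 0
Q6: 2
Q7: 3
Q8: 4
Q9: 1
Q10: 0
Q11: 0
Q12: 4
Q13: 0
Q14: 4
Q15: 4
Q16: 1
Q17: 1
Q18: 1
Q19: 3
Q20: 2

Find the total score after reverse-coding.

48

Reverse-coded items (reversed = (0+4) − raw = 4 − raw):
  item 1: 4 − 0 = 4
  item 4: 4 − 4 = 0
  item 5: 4 − 0 = 4
  item 10: 4 − 0 = 4
  item 11: 4 − 0 = 4
  item 13: 4 − 0 = 4
  item 15: 4 − 4 = 0
  item 16: 4 − 1 = 3
  item 19: 4 − 3 = 1
  item 20: 4 − 2 = 2
After reverse-coding: 4, 1, 1, 0, 4, 2, 3, 4, 1, 4, 4, 4, 4, 4, 0, 3, 1, 1, 1, 2
Total = 4 + 1 + 1 + 0 + 4 + 2 + 3 + 4 + 1 + 4 + 4 + 4 + 4 + 4 + 0 + 3 + 1 + 1 + 1 + 2 = 48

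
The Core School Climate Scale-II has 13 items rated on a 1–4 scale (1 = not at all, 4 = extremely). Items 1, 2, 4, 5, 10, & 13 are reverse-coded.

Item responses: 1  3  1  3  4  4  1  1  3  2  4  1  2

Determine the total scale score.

Apply reverse scoring (reversed = (1+4) − raw = 5 − raw):
  item 1: 5 − 1 = 4
  item 2: 5 − 3 = 2
  item 4: 5 − 3 = 2
  item 5: 5 − 4 = 1
  item 10: 5 − 2 = 3
  item 13: 5 − 2 = 3
Scored items: 4, 2, 1, 2, 1, 4, 1, 1, 3, 3, 4, 1, 3
Total = 4 + 2 + 1 + 2 + 1 + 4 + 1 + 1 + 3 + 3 + 4 + 1 + 3 = 30

30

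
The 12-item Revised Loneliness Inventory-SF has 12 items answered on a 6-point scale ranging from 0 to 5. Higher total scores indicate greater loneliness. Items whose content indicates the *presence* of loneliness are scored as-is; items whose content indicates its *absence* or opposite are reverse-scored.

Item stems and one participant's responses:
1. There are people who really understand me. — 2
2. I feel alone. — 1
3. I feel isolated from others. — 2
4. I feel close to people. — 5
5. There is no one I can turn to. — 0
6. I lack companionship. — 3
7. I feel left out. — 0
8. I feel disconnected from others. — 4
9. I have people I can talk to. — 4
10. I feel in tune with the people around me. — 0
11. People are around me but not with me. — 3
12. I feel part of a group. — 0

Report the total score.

27

Items 1, 4, 9, 10, 12 describe the absence/opposite of loneliness → reverse-score.
on a 0–5 scale, reversed = 5 − raw.
  item 1: 5 − 2 = 3
  item 2: 1
  item 3: 2
  item 4: 5 − 5 = 0
  item 5: 0
  item 6: 3
  item 7: 0
  item 8: 4
  item 9: 5 − 4 = 1
  item 10: 5 − 0 = 5
  item 11: 3
  item 12: 5 − 0 = 5
Total = 3 + 1 + 2 + 0 + 0 + 3 + 0 + 4 + 1 + 5 + 3 + 5 = 27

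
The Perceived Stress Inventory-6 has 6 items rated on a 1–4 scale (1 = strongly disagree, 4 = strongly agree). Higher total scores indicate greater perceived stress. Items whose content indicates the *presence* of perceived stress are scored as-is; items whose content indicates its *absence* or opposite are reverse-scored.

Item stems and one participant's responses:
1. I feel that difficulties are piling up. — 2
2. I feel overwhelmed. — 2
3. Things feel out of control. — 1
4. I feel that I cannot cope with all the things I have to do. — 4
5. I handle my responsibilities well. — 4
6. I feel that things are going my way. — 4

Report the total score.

11

Items 5, 6 describe the absence/opposite of perceived stress → reverse-score.
on a 1–4 scale, reversed = 5 − raw.
  item 1: 2
  item 2: 2
  item 3: 1
  item 4: 4
  item 5: 5 − 4 = 1
  item 6: 5 − 4 = 1
Total = 2 + 2 + 1 + 4 + 1 + 1 = 11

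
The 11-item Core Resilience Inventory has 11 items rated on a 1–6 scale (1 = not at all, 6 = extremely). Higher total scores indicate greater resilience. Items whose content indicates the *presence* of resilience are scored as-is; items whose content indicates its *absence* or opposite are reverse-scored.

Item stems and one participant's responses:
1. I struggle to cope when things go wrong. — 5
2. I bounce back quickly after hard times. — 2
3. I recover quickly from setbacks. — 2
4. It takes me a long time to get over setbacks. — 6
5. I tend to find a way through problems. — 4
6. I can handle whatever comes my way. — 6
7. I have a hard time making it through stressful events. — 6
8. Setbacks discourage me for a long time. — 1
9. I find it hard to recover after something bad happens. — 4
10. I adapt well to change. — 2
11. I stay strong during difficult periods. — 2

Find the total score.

Items 1, 4, 7, 8, 9 describe the absence/opposite of resilience → reverse-score.
reversed = (1+6) − raw = 7 − raw.
  item 1: 7 − 5 = 2
  item 2: 2
  item 3: 2
  item 4: 7 − 6 = 1
  item 5: 4
  item 6: 6
  item 7: 7 − 6 = 1
  item 8: 7 − 1 = 6
  item 9: 7 − 4 = 3
  item 10: 2
  item 11: 2
Total = 2 + 2 + 2 + 1 + 4 + 6 + 1 + 6 + 3 + 2 + 2 = 31

31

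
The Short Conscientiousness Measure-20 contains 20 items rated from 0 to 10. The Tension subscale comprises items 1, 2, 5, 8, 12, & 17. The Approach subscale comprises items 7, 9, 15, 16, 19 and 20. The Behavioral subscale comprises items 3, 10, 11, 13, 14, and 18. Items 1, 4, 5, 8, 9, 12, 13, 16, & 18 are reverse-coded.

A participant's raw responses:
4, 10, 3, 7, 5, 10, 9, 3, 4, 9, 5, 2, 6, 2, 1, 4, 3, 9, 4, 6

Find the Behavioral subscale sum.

Behavioral items: 3, 10, 11, 13, 14, 18.
Of these, items 13 and 18 are reverse-coded; reversed = (0+10) − raw = 10 − raw.
  item 3: 3
  item 10: 9
  item 11: 5
  item 13: 10 − 6 = 4
  item 14: 2
  item 18: 10 − 9 = 1
Sum = 3 + 9 + 5 + 4 + 2 + 1 = 24

24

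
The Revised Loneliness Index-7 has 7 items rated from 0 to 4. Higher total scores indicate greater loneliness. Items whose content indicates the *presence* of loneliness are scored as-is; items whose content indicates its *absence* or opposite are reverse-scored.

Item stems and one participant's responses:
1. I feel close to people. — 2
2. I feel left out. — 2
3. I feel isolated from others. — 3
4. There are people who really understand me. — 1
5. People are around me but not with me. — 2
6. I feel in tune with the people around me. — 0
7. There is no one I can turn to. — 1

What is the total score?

17

Items 1, 4, 6 describe the absence/opposite of loneliness → reverse-score.
reverse-coded value = 4 − response.
  item 1: 4 − 2 = 2
  item 2: 2
  item 3: 3
  item 4: 4 − 1 = 3
  item 5: 2
  item 6: 4 − 0 = 4
  item 7: 1
Total = 2 + 2 + 3 + 3 + 2 + 4 + 1 = 17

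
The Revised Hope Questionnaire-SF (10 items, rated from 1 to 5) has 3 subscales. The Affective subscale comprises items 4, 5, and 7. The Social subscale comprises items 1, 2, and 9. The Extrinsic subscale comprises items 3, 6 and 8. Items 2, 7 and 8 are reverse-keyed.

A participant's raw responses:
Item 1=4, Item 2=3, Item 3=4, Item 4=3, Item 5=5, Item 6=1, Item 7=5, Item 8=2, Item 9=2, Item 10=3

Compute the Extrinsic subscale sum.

Extrinsic items: 3, 6, 8.
Of these, item 8 is reverse-keyed; reverse-coded value = 6 − response.
  item 3: 4
  item 6: 1
  item 8: 6 − 2 = 4
Sum = 4 + 1 + 4 = 9

9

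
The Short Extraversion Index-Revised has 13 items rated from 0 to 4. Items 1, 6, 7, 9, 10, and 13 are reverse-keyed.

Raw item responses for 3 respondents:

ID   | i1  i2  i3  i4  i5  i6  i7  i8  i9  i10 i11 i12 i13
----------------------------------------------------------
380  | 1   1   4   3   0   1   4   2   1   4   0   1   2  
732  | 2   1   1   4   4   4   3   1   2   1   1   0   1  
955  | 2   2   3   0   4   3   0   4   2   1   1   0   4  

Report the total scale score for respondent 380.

Respondent 380 raw: 1, 1, 4, 3, 0, 1, 4, 2, 1, 4, 0, 1, 2.
Reverse-coded (on a 0–4 scale, reversed = 4 − raw):
  item 1: 4 − 1 = 3
  item 2: 1
  item 3: 4
  item 4: 3
  item 5: 0
  item 6: 4 − 1 = 3
  item 7: 4 − 4 = 0
  item 8: 2
  item 9: 4 − 1 = 3
  item 10: 4 − 4 = 0
  item 11: 0
  item 12: 1
  item 13: 4 − 2 = 2
Sum = 3 + 1 + 4 + 3 + 0 + 3 + 0 + 2 + 3 + 0 + 0 + 1 + 2 = 22

22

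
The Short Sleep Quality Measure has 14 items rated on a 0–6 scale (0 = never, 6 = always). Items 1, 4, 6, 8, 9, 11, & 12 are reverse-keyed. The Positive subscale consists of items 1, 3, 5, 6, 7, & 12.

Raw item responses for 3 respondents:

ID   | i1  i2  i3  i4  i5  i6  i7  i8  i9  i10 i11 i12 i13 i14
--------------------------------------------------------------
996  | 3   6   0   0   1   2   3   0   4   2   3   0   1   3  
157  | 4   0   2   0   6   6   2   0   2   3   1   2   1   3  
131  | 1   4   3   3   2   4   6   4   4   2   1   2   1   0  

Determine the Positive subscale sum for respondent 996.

Respondent 996 raw: 3, 6, 0, 0, 1, 2, 3, 0, 4, 2, 3, 0, 1, 3.
Positive items: 1, 3, 5, 6, 7, 12.
Reverse-coded (reversed = (0+6) − raw = 6 − raw):
  item 1: 6 − 3 = 3
  item 3: 0
  item 5: 1
  item 6: 6 − 2 = 4
  item 7: 3
  item 12: 6 − 0 = 6
Sum = 3 + 0 + 1 + 4 + 3 + 6 = 17

17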